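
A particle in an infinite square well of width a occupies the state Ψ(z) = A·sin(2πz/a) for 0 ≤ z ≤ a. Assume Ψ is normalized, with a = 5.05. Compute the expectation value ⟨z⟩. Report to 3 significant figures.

⟨z⟩ ≈ 2.53

⟨z⟩ = ∫ z |Ψ|² dz over the full domain.
Since the A² factors cancel between numerator and denominator, ⟨z⟩ = a/2.
Putting a = 5.05 gives 2.525.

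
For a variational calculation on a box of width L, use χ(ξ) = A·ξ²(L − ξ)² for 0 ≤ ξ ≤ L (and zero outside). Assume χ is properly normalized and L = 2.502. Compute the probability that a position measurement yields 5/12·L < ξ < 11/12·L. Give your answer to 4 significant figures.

P ≈ 0.6973

P = ∫_{5/12·L}^{11/12·L} |χ(ξ)|² dξ.
The normalization integral ∫|χ|²dξ over the whole domain equals L^9/630·A², and A² cancels in the ratio.
Let u = ξ/L; then A² and the length scale cancel, so P = ∫_{5/12}^{11/12} u^4·(1 - u)^4 du ÷ ∫_{0}^{1} u^4·(1 - u)^4 du.
Using ∫ u^4·(1 - u)^4 du = u^5·(70·u^4 - 315·u^3 + 540·u^2 - 420·u + 126)/630, the numerator is ≈ 0.00110681 and the denominator is 1/630.
Evaluating gives P = 0.69729.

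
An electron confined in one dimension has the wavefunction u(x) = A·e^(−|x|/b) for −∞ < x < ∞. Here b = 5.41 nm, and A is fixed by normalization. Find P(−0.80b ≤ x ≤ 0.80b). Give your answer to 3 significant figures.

The probability is P = ∫ |u|² dx over [−0.80b, 0.80b].
Since A² = 1/(b), this is the region integral divided by the full normalization integral.
Both integrals are even about x = 0, so only the x ≥ 0 halves are needed (the factors of 2 cancel). Let t = x/b; then A² and the length scale cancel, so P = ∫_{0}^{0.80} e^(-2·t) dt ÷ ∫_{0}^{∞} e^(-2·t) dt.
Using ∫ e^(-2·t) dt = -e^(-2·t)/2, the numerator is 1/2 - e^(-8/5)/2 and the denominator is 1/2.
This works out to P = 0.7981.

P ≈ 0.798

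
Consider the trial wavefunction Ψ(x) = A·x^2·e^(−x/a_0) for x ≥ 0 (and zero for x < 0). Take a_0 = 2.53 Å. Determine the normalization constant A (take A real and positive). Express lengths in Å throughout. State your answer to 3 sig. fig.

A ≈ 0.113 Å^(-5/2)

The normalization condition is ∫|Ψ|² dx = 1 from 0 to ∞.
The integral (without the A² prefactor) comes out to 3·a_0^5/4.
Substituting a_0 = 2.53 gives A² = 0.01286, so A = 0.1134.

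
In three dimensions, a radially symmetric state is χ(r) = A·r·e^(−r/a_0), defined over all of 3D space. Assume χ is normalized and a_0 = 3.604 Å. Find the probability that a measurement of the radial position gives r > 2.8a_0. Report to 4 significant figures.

P ≈ 0.3422

With dV = 4πr²dr, the probability is ∫|χ|² dV over r > 2.8a_0.
A² is fixed by ∫₀^∞ 4πr²|χ|² dr = 1, i.e. A² = (3·π·a_0^5)^(−1).
Substituting u = r/a_0, A², 4π and the length scale all cancel in the ratio: P = ∫_{2.8}^{∞} u^4·e^(-2·u) du / ∫_{0}^{∞} u^4·e^(-2·u) du.
An antiderivative of u^4·e^(-2·u) is -(u^4/2 + u^3 + 3·u^2/2 + 3·u/2 + 3/4)·e^(-2·u); evaluating from 2.8 to ∞ gives ≈ 0.256613, while the full integral is 3/4.
The region integral divided by the full integral gives P = 0.34215.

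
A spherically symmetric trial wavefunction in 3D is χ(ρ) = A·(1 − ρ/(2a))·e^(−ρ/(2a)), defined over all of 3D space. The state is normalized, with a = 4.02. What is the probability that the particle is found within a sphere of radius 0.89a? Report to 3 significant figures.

P ≈ 0.0290

Integrate the radial probability density 4πρ²|χ|² over ρ ≤ 0.89a.
Normalization gives A² = 1/(8·π·a^3).
Let u = ρ/a; then A², 4π and the length scale all cancel, so P = ∫_{0}^{0.89} u^2·(1 - u/2)^2·e^(-u) du ÷ ∫_{0}^{∞} u^2·(1 - u/2)^2·e^(-u) du.
With ∫ u^2·(1 - u/2)^2·e^(-u) du = -(u^4/4 + u^2 + 2·u + 2)·e^(-u) + C, the region integral is ≈ 0.058027 and the full one is 2.
This evaluates to P = 0.02901.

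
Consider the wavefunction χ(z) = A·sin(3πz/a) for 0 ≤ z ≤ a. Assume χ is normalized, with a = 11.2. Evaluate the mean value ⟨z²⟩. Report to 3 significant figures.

⟨z²⟩ = ∫ z^2 |χ|² dz over the full domain.
Evaluating both integrals, ⟨z²⟩ = -a^2/(18·π^2) + a^2/3.
Putting a = 11.2 gives 41.11.

⟨z^2⟩ ≈ 41.1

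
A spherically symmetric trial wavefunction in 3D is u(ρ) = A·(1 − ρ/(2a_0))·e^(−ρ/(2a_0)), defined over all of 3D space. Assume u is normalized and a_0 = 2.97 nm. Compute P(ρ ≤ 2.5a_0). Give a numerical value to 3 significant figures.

P = ∫ |u|² 4πρ² dρ over ρ ≤ 2.5a_0.
A² is fixed by ∫₀^∞ 4πρ²|u|² dρ = 1, i.e. A² = (8·π·a_0^3)^(−1).
Substituting t = ρ/a_0, A², 4π and the length scale all cancel in the ratio: P = ∫_{0}^{2.5} t^2·(1 - t/2)^2·e^(-t) dt / ∫_{0}^{∞} t^2·(1 - t/2)^2·e^(-t) dt.
Using ∫ t^2·(1 - t/2)^2·e^(-t) dt = -(t^4/4 + t^2 + 2·t + 2)·e^(-t), the numerator is 2 - 1473·e^(-5/2)/64 and the denominator is 2.
This evaluates to P = 0.05538.

P ≈ 0.0554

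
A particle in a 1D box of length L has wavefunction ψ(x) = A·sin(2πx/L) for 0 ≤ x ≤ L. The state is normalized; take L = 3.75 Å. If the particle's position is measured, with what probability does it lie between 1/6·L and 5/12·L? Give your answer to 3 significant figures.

P ≈ 0.388

|ψ|² is the probability density, so P = ∫_{1/6·L}^{5/12·L} |ψ|² dx.
Since A² = 1/(L/2), this is the region integral divided by the full normalization integral.
Substituting u = x/L, A² and the length scale cancel in the ratio: P = ∫_{1/6}^{5/12} sin(2·π·u)^2 du / ∫_{0}^{1} sin(2·π·u)^2 du.
An antiderivative of sin(2·π·u)^2 is u/2 - sin(4·π·u)/(8·π); evaluating from 1/6 to 5/12 gives √(3)/(8·π) + 1/8, while the full integral is 1/2.
Evaluating gives P = (√(3) + π)/(4·π).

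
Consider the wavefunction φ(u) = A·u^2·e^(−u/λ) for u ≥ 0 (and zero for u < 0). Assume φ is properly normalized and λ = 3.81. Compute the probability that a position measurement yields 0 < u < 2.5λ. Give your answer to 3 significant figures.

P = ∫_{0}^{2.5λ} |φ(u)|² du.
Since A² = 1/(3·λ^5/4), this is the region integral divided by the full normalization integral.
Substituting t = u/λ, A² and the length scale cancel in the ratio: P = ∫_{0}^{2.5} t^4·e^(-2·t) dt / ∫_{0}^{∞} t^4·e^(-2·t) dt.
Using ∫ t^4·e^(-2·t) dt = -(t^4/2 + t^3 + 3·t^2/2 + 3·t/2 + 3/4)·e^(-2·t), the numerator is 3/4 - 1569·e^(-5)/32 and the denominator is 3/4.
The result is P = 0.5595.

P ≈ 0.560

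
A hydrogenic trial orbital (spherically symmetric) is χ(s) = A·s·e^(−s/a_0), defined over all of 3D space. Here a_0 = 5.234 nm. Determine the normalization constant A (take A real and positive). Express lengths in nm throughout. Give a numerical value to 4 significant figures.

A ≈ 0.005197 nm^(-5/2)

Require ∫ |χ|² 4πs² ds = 1 over the whole domain.
Recall ∫₀^∞ s^m e^(−s/β) ds = m!·β^(m+1), the integral (without the A² prefactor) comes out to 3·π·a_0^5.
So A² = (3·π·a_0^5)^(−1).
With a_0 = 5.234: A² = 0.000027012 and A = 0.0051973.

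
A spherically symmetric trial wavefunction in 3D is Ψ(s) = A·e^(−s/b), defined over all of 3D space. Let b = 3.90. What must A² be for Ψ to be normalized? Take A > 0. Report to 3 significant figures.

A^2 ≈ 0.00537

Normalization requires ∫|Ψ|² 4πs² ds = 1, integrated from 0 to ∞.
The angular integral contributes 4π, leaving ∫₀^∞ s²|Ψ|² ds.
Carrying out the integral gives A² · π·b^3.
With b = 3.90: A² = 0.005366 and A = 0.07325.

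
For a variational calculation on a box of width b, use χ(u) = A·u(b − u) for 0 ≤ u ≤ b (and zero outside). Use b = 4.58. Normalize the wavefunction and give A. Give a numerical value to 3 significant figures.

The normalization condition is ∫|χ|² du = 1 from 0 to b.
Expanding the polynomial and integrating term by term, the integral (without the A² prefactor) comes out to b^5/30.
Hence A² = 1/[b^5/30].
Plugging in b = 4.58 yields A = 0.1220.

A ≈ 0.122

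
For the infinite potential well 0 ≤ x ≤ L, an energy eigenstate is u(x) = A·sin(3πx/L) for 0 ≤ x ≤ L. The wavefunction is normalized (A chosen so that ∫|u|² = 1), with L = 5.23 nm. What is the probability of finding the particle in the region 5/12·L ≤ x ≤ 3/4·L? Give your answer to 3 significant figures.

P ≈ 0.333

|u|² is the probability density, so P = ∫_{5/12·L}^{3/4·L} |u|² dx.
The normalization integral ∫|u|²dx over the whole domain equals L/2·A², and A² cancels in the ratio.
Let t = x/L; then A² and the length scale cancel, so P = ∫_{5/12}^{3/4} sin(3·π·t)^2 dt ÷ ∫_{0}^{1} sin(3·π·t)^2 dt.
Using ∫ sin(3·π·t)^2 dt = t/2 - sin(6·π·t)/(12·π), the numerator is 1/6 and the denominator is 1/2.
This works out to P = 1/3.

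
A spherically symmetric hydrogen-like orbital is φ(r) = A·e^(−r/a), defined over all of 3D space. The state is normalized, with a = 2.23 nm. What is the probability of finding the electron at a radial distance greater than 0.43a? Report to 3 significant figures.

With dV = 4πr²dr, the probability is ∫|φ|² dV over r > 0.43a.
A² is fixed by ∫₀^∞ 4πr²|φ|² dr = 1, i.e. A² = (π·a^3)^(−1).
Let u = r/a; then A², 4π and the length scale all cancel, so P = ∫_{0.43}^{∞} u^2·e^(-2·u) du ÷ ∫_{0}^{∞} u^2·e^(-2·u) du.
Using ∫ u^2·e^(-2·u) du = -(2·u^2 + 2·u + 1)·e^(-2·u)/4, the numerator is ≈ 0.23589 and the denominator is 1/4.
Taking the ratio yields P = 0.9436.

P ≈ 0.944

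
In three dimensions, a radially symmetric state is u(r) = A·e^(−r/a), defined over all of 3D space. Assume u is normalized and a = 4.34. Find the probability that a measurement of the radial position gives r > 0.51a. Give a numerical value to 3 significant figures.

P ≈ 0.916

Integrate the radial probability density 4πr²|u|² over r > 0.51a.
The full normalization integral is A²·[π·a^3] = 1, fixing A².
Let t = r/a; then A², 4π and the length scale all cancel, so P = ∫_{0.51}^{∞} t^2·e^(-2·t) dt ÷ ∫_{0}^{∞} t^2·e^(-2·t) dt.
Using ∫ t^2·e^(-2·t) dt = -(2·t^2 + 2·t + 1)·e^(-2·t)/4, the numerator is ≈ 0.22900 and the denominator is 1/4.
The region integral divided by the full integral gives P = 0.9160.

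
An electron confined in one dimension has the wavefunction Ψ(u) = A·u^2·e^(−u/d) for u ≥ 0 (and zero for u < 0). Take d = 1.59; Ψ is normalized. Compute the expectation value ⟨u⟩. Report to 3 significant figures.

⟨u⟩ ≈ 3.98

⟨u⟩ = ∫ u |Ψ|² du over the full domain.
With ∫₀^∞ u^5 e^(−αu) du = 5!/α^6, evaluating both integrals, ⟨u⟩ = 5·d/2.
Putting d = 1.59 gives 3.975.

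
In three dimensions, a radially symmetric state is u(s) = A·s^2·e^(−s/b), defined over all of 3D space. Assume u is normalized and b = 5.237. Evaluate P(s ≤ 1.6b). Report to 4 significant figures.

Integrate the radial probability density 4πs²|u|² over s ≤ 1.6b.
The full normalization integral is A²·[45·π·b^7/2] = 1, fixing A².
In terms of t = s/b (A², 4π and the length scale all cancel between numerator and denominator), P = [∫_{0}^{1.6} t^6·e^(-2·t) dt] / [∫_{0}^{∞} t^6·e^(-2·t) dt].
An antiderivative of t^6·e^(-2·t) is -(4·t^6 + 12·t^5 + 30·t^4 + 60·t^3 + 90·t^2 + 90·t + 45)·e^(-2·t)/8; evaluating from 0 to 1.6 gives ≈ 0.250982, while the full integral is 45/8.
Taking the ratio yields P = 0.044619.

P ≈ 0.04462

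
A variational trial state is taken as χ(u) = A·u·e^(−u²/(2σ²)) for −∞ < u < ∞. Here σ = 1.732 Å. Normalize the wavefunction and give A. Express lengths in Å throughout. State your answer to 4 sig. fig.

A ≈ 0.4660 Å^(-3/2)

Normalization requires ∫|χ|² du = 1, integrated from −∞ to ∞.
Carrying out the integral gives A² · √(π)·σ^3/2.
So A² = (√(π)·σ^3/2)^(−1).
Plugging in σ = 1.732 yields A = 0.46602.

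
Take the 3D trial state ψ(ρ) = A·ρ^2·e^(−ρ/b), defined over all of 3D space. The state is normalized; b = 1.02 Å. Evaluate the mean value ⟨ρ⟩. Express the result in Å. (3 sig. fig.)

⟨ρ⟩ ≈ 3.57 Å

By definition ⟨ρ⟩ = ∫ ρ |ψ(ρ)|² 4πρ² dρ.
With ∫₀^∞ ρ^7 e^(−αρ) dρ = 7!/α^8, since the A² factors cancel between numerator and denominator, ⟨ρ⟩ = 7·b/2.
With b = 1.02, ⟨ρ⟩ = 3.570.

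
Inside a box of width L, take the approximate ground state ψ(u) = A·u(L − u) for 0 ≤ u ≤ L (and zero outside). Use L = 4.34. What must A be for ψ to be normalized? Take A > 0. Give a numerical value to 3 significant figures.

We need A² ∫|f|² du = 1, taking the integral from 0 to L.
Expanding the polynomial and integrating term by term, carrying out the integral gives A² · L^5/30.
Plugging in L = 4.34 yields A = 0.1396.

A ≈ 0.140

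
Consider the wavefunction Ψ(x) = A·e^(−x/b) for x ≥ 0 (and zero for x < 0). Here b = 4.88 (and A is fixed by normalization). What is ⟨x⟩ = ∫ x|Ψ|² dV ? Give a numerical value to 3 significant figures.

The expectation value is the |Ψ|²-weighted average of x: ∫ x|Ψ|² dx.
Using ∫₀^∞ xⁿ e^(−αx) dx = n!/αⁿ⁺¹, the ratio of the moment integral to the normalization integral gives ⟨x⟩ = b/2.
Putting b = 4.88 gives 2.440.

⟨x⟩ ≈ 2.44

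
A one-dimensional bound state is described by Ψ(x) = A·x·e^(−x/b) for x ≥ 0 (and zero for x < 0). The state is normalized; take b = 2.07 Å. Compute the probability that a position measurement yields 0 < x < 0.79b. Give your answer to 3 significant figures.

|Ψ|² is the probability density, so P = ∫_{0}^{0.79b} |Ψ|² dx.
With A² fixed by ∫|Ψ|² = 1, i.e. A² = (b^3/4)^(−1), substitute and integrate.
In terms of u = x/b (A² and the length scale cancel between numerator and denominator), P = [∫_{0}^{0.79} u^2·e^(-2·u) du] / [∫_{0}^{∞} u^2·e^(-2·u) du].
With ∫ u^2·e^(-2·u) du = -(2·u^2 + 2·u + 1)·e^(-2·u)/4 + C, the region integral is ≈ 0.052872 and the full one is 1/4.
Taking the ratio, P = 0.2115.

P ≈ 0.211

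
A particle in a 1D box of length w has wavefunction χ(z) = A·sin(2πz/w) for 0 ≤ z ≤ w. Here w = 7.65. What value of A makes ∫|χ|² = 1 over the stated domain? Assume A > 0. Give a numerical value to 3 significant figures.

Normalization requires ∫|χ|² dz = 1, integrated from 0 to w.
Using sin²θ = (1 − cos 2θ)/2, ∫|χ|² dz = A²·(w/2).
Hence A² = 1/[w/2].
Substituting w = 7.65 gives A² = 0.2614, so A = 0.5113.

A ≈ 0.511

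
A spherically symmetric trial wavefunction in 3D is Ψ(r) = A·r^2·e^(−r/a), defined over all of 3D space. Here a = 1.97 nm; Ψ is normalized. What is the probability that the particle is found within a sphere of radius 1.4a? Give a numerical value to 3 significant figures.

With dV = 4πr²dr, the probability is ∫|Ψ|² dV over r ≤ 1.4a.
A² is fixed by ∫₀^∞ 4πr²|Ψ|² dr = 1, i.e. A² = (45·π·a^7/2)^(−1).
Let u = r/a; then A², 4π and the length scale all cancel, so P = ∫_{0}^{1.4} u^6·e^(-2·u) du ÷ ∫_{0}^{∞} u^6·e^(-2·u) du.
Using ∫ u^6·e^(-2·u) du = -(4·u^6 + 12·u^5 + 30·u^4 + 60·u^3 + 90·u^2 + 90·u + 45)·e^(-2·u)/8, the numerator is ≈ 0.13731 and the denominator is 45/8.
The region integral divided by the full integral gives P = 0.02441.

P ≈ 0.0244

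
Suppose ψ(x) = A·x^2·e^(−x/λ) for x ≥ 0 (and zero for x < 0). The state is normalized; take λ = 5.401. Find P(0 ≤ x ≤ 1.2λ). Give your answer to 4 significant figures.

The probability is P = ∫ |ψ|² dx over [0, 1.2λ].
With A² fixed by ∫|ψ|² = 1, i.e. A² = (3·λ^5/4)^(−1), substitute and integrate.
In terms of u = x/λ (A² and the length scale cancel between numerator and denominator), P = [∫_{0}^{1.2} u^4·e^(-2·u) du] / [∫_{0}^{∞} u^4·e^(-2·u) du].
An antiderivative of u^4·e^(-2·u) is -(u^4/2 + u^3 + 3·u^2/2 + 3·u/2 + 3/4)·e^(-2·u); evaluating from 0 to 1.2 gives ≈ 0.0719014, while the full integral is 3/4.
This works out to P = 0.095869.

P ≈ 0.09587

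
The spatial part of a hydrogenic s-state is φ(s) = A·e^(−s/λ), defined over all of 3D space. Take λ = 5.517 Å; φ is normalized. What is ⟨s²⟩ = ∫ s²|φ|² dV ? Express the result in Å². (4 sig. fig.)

By definition ⟨s²⟩ = ∫ s^2 |φ(s)|² 4πs² ds.
Since the A² factors cancel between numerator and denominator, ⟨s²⟩ = 3·λ^2.
Putting λ = 5.517 gives 91.312.

⟨s^2⟩ ≈ 91.31 Å^2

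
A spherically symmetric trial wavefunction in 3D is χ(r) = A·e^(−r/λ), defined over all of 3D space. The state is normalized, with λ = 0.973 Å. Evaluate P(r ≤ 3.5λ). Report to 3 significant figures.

P ≈ 0.970

Integrate the radial probability density 4πr²|χ|² over r ≤ 3.5λ.
The full normalization integral is A²·[π·λ^3] = 1, fixing A².
Let u = r/λ; then A², 4π and the length scale all cancel, so P = ∫_{0}^{3.5} u^2·e^(-2·u) du ÷ ∫_{0}^{∞} u^2·e^(-2·u) du.
Using ∫ u^2·e^(-2·u) du = -(2·u^2 + 2·u + 1)·e^(-2·u)/4, the numerator is 1/4 - 65·e^(-7)/8 and the denominator is 1/4.
The region integral divided by the full integral gives P = 0.9704.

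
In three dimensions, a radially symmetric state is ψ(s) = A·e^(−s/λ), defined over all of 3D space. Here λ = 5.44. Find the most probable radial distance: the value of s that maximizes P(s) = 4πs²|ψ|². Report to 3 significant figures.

s ≈ 5.44

Set d/ds [P(s) = 4πs²|ψ|²] = 0 and solve for s > 0.
This gives s = λ.
With λ = 5.44, the most probable radial distance is 5.440.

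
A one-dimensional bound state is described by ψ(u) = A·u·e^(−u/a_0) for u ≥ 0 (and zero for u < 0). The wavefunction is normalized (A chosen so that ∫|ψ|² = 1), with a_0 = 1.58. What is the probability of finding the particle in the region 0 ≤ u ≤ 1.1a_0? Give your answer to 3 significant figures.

P ≈ 0.377

P = ∫_{0}^{1.1a_0} |ψ(u)|² du.
The normalization integral ∫|ψ|²du over the whole domain equals a_0^3/4·A², and A² cancels in the ratio.
Let t = u/a_0; then A² and the length scale cancel, so P = ∫_{0}^{1.1} t^2·e^(-2·t) dt ÷ ∫_{0}^{∞} t^2·e^(-2·t) dt.
An antiderivative of t^2·e^(-2·t) is -(2·t^2 + 2·t + 1)·e^(-2·t)/4; evaluating from 0 to 1.1 gives 1/4 - 281·e^(-11/5)/200, while the full integral is 1/4.
The result is P = 0.3773.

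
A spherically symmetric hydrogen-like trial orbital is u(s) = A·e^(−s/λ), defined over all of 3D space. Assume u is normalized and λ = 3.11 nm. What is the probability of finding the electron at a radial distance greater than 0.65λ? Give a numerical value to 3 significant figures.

P ≈ 0.857

Integrate the radial probability density 4πs²|u|² over s > 0.65λ.
The full normalization integral is A²·[π·λ^3] = 1, fixing A².
In terms of t = s/λ (A², 4π and the length scale all cancel between numerator and denominator), P = [∫_{0.65}^{∞} t^2·e^(-2·t) dt] / [∫_{0}^{∞} t^2·e^(-2·t) dt].
Using ∫ t^2·e^(-2·t) dt = -(2·t^2 + 2·t + 1)·e^(-2·t)/4, the numerator is 629·e^(-13/10)/800 and the denominator is 1/4.
This evaluates to P = 0.8571.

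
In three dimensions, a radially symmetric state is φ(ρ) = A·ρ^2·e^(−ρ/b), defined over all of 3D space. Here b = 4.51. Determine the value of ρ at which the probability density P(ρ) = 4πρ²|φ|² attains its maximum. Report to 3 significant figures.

The maximum of P(ρ) = 4πρ²|φ|² occurs where its derivative vanishes.
Solving yields ρ = 3·b.
With b = 4.51, the most probable radial distance is 13.53.

ρ ≈ 13.5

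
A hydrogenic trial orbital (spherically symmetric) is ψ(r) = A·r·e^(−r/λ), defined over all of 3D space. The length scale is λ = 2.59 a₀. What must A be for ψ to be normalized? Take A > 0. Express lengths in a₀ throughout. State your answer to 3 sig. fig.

The normalization condition is ∫|ψ|² 4πr² dr = 1 from 0 to ∞.
The angular integral contributes 4π, leaving ∫₀^∞ r²|ψ|² dr.
With ψ = A·r·e^(−r/λ), the integral evaluates to A²·[3·π·λ^5].
So A² = (3·π·λ^5)^(−1).
Plugging in λ = 2.59 yields A = 0.03017.

A ≈ 0.0302 a₀^(-5/2)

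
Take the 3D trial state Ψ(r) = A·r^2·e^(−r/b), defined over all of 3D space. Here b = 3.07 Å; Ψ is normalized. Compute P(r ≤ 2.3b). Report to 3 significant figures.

P ≈ 0.182

Integrate the radial probability density 4πr²|Ψ|² over r ≤ 2.3b.
A² is fixed by ∫₀^∞ 4πr²|Ψ|² dr = 1, i.e. A² = (45·π·b^7/2)^(−1).
Let u = r/b; then A², 4π and the length scale all cancel, so P = ∫_{0}^{2.3} u^6·e^(-2·u) du ÷ ∫_{0}^{∞} u^6·e^(-2·u) du.
With ∫ u^6·e^(-2·u) du = -(4·u^6 + 12·u^5 + 30·u^4 + 60·u^3 + 90·u^2 + 90·u + 45)·e^(-2·u)/8 + C, the region integral is ≈ 1.0236 and the full one is 45/8.
Taking the ratio yields P = 0.1820.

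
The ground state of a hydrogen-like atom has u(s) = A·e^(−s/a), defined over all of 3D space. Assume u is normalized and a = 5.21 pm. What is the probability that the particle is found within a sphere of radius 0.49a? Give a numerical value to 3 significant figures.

P ≈ 0.0767

Integrate the radial probability density 4πs²|u|² over s ≤ 0.49a.
Normalization gives A² = 1/(π·a^3).
Substituting t = s/a, A², 4π and the length scale all cancel in the ratio: P = ∫_{0}^{0.49} t^2·e^(-2·t) dt / ∫_{0}^{∞} t^2·e^(-2·t) dt.
Using ∫ t^2·e^(-2·t) dt = -(2·t^2 + 2·t + 1)·e^(-2·t)/4, the numerator is ≈ 0.019165 and the denominator is 1/4.
The region integral divided by the full integral gives P = 0.07666.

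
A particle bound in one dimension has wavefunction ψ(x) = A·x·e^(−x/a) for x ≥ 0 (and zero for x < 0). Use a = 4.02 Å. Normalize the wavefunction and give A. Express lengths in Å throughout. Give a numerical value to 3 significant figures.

We need A² ∫|f|² dx = 1, taking the integral from 0 to ∞.
With ∫₀^∞ x^2 e^(−αx) dx = 2!/α^3, the integral (without the A² prefactor) comes out to a^3/4.
Setting this equal to 1 gives A² = 1/(a^3/4).
Plugging in a = 4.02 yields A = 0.2481.

A ≈ 0.248 Å^(-3/2)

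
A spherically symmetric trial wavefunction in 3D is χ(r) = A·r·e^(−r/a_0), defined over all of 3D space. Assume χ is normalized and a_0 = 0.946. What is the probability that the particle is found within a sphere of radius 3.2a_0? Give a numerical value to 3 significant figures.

P ≈ 0.765

With dV = 4πr²dr, the probability is ∫|χ|² dV over r ≤ 3.2a_0.
The full normalization integral is A²·[3·π·a_0^5] = 1, fixing A².
Let u = r/a_0; then A², 4π and the length scale all cancel, so P = ∫_{0}^{3.2} u^4·e^(-2·u) du ÷ ∫_{0}^{∞} u^4·e^(-2·u) du.
Using ∫ u^4·e^(-2·u) du = -(u^4/2 + u^3 + 3·u^2/2 + 3·u/2 + 3/4)·e^(-2·u), the numerator is ≈ 0.57370 and the denominator is 3/4.
This evaluates to P = 0.7649.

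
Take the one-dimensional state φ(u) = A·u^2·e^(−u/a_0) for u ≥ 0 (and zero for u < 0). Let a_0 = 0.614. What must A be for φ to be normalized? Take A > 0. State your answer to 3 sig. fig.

A ≈ 3.91

Require ∫ |φ|² du = 1 over the whole domain.
Using ∫₀^∞ uⁿ e^(−αu) du = n!/αⁿ⁺¹, the integral (without the A² prefactor) comes out to 3·a_0^5/4.
Setting this equal to 1 gives A² = 1/(3·a_0^5/4).
Plugging in a_0 = 0.614 yields A = 3.909.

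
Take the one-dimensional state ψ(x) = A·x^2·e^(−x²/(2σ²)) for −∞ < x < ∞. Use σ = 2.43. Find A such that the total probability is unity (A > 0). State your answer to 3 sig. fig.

Normalization requires ∫|ψ|² dx = 1, integrated from −∞ to ∞.
Carrying out the integral gives A² · 3·√(π)·σ^5/4.
Setting this equal to 1 gives A² = 1/(3·√(π)·σ^5/4).
Substituting σ = 2.43 gives A² = 0.008878, so A = 0.09423.

A ≈ 0.0942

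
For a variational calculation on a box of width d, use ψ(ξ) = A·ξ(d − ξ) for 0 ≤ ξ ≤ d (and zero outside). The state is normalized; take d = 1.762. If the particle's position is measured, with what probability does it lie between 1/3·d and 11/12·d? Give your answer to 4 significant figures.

The probability is P = ∫ |ψ|² dξ over [1/3·d, 11/12·d].
Since A² = 1/(d^5/30), this is the region integral divided by the full normalization integral.
In terms of u = ξ/d (A² and the length scale cancel between numerator and denominator), P = [∫_{1/3}^{11/12} u^2·(1 - u)^2 du] / [∫_{0}^{1} u^2·(1 - u)^2 du].
With ∫ u^2·(1 - u)^2 du = u^3·(6·u^2 - 15·u + 10)/30 + C, the region integral is ≈ 0.0261679 and the full one is 1/30.
Evaluating gives P = 0.78504.

P ≈ 0.7850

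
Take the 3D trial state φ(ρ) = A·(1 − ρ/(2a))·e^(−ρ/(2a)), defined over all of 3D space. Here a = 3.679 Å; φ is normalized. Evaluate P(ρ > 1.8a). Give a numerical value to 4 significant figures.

P ≈ 0.9475

With dV = 4πρ²dρ, the probability is ∫|φ|² dV over ρ > 1.8a.
A² is fixed by ∫₀^∞ 4πρ²|φ|² dρ = 1, i.e. A² = (8·π·a^3)^(−1).
Let u = ρ/a; then A², 4π and the length scale all cancel, so P = ∫_{1.8}^{∞} u^2·(1 - u/2)^2·e^(-u) du ÷ ∫_{0}^{∞} u^2·(1 - u/2)^2·e^(-u) du.
With ∫ u^2·(1 - u/2)^2·e^(-u) du = -(u^4/4 + u^2 + 2·u + 2)·e^(-u) + C, the region integral is ≈ 1.89505 and the full one is 2.
This evaluates to P = 0.94753.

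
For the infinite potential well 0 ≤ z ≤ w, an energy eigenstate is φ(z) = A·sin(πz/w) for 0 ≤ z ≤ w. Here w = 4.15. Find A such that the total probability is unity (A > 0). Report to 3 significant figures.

A ≈ 0.694

We need A² ∫|f|² dz = 1, taking the integral from 0 to w.
Using sin²θ = (1 − cos 2θ)/2, with φ = A·sin(πz/w), the integral evaluates to A²·[w/2].
So A² = (w/2)^(−1).
With w = 4.15: A² = 0.4819 and A = 0.6942.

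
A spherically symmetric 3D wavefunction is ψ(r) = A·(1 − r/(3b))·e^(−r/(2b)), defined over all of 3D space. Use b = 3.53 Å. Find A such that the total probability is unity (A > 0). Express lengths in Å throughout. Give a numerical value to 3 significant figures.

A ≈ 0.0521 Å^(-3/2)

The normalization condition is ∫|ψ|² 4πr² dr = 1 from 0 to ∞.
The angular integral contributes 4π, leaving ∫₀^∞ r²|ψ|² dr.
Using ∫₀^∞ rⁿ e^(−αr) dr = n!/αⁿ⁺¹, ∫|ψ|² 4πr² dr = A²·(8·π·b^3/3).
Setting this equal to 1 gives A² = 1/(8·π·b^3/3).
With b = 3.53: A² = 0.002714 and A = 0.05209.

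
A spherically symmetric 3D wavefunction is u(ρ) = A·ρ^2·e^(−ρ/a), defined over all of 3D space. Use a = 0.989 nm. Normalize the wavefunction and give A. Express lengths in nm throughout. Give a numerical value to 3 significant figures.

Normalization requires ∫|u|² 4πρ² dρ = 1, integrated from 0 to ∞.
The integral (without the A² prefactor) comes out to 45·π·a^7/2.
So A² = (45·π·a^7/2)^(−1).
Plugging in a = 0.989 yields A = 0.1236.

A ≈ 0.124 nm^(-7/2)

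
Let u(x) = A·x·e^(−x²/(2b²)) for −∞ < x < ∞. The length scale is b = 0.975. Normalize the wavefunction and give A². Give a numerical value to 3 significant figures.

A^2 ≈ 1.22

Require ∫ |u|² dx = 1 over the whole domain.
With ∫_{−∞}^{∞} x^(2m) e^(−αx²) dx = (2m−1)!!·√π / (2^m α^(m+1/2)), with u = A·x·e^(−x²/(2b²)), the integral evaluates to A²·[√(π)·b^3/2].
Substituting b = 0.975 gives A² = 1.217, so A = 1.103.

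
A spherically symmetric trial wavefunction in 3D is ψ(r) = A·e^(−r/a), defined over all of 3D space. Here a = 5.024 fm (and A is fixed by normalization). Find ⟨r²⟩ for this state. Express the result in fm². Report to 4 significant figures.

The expectation value is the |ψ|²-weighted average of r^2: ∫ r^2|ψ|² 4πr² dr.
Recall ∫₀^∞ r^m e^(−r/β) dr = m!·β^(m+1), since the A² factors cancel between numerator and denominator, ⟨r²⟩ = 3·a^2.
Putting a = 5.024 gives 75.722.

⟨r^2⟩ ≈ 75.72 fm^2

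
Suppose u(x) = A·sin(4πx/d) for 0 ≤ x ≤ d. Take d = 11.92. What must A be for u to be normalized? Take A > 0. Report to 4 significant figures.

The normalization condition is ∫|u|² dx = 1 from 0 to d.
Carrying out the integral gives A² · d/2.
So A² = (d/2)^(−1).
Plugging in d = 11.92 yields A = 0.40962.

A ≈ 0.4096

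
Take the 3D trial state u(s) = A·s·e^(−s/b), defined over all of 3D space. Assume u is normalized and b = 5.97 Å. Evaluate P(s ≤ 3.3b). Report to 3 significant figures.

P ≈ 0.787

P = ∫ |u|² 4πs² ds over s ≤ 3.3b.
Normalization gives A² = 1/(3·π·b^5).
In terms of t = s/b (A², 4π and the length scale all cancel between numerator and denominator), P = [∫_{0}^{3.3} t^4·e^(-2·t) dt] / [∫_{0}^{∞} t^4·e^(-2·t) dt].
Using ∫ t^4·e^(-2·t) dt = -(t^4/2 + t^3 + 3·t^2/2 + 3·t/2 + 3/4)·e^(-2·t), the numerator is ≈ 0.59047 and the denominator is 3/4.
This evaluates to P = 0.7873.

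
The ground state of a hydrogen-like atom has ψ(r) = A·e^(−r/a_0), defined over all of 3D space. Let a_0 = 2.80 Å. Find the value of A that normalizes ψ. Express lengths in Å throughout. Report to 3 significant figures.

A ≈ 0.120 Å^(-3/2)

We need A² ∫|f|² 4πr² dr = 1, taking the integral from 0 to ∞.
In 3D with spherical symmetry the volume element is 4πr² dr.
∫|ψ|² 4πr² dr = A²·(π·a_0^3).
Setting this equal to 1 gives A² = 1/(π·a_0^3).
With a_0 = 2.80: A² = 0.01450 and A = 0.1204.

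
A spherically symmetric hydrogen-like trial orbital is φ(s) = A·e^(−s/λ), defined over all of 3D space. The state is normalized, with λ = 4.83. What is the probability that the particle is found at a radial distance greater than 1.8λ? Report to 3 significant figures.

P = ∫ |φ|² 4πs² ds over s > 1.8λ.
Normalization gives A² = 1/(π·λ^3).
In terms of u = s/λ (A², 4π and the length scale all cancel between numerator and denominator), P = [∫_{1.8}^{∞} u^2·e^(-2·u) du] / [∫_{0}^{∞} u^2·e^(-2·u) du].
Using ∫ u^2·e^(-2·u) du = -(2·u^2 + 2·u + 1)·e^(-2·u)/4, the numerator is 277·e^(-18/5)/100 and the denominator is 1/4.
Taking the ratio yields P = 0.3027.

P ≈ 0.303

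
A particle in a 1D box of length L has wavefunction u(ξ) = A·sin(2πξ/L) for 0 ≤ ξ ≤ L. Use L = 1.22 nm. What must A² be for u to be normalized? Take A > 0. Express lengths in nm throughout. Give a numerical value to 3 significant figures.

A^2 ≈ 1.64 nm^(-1)

We need A² ∫|f|² dξ = 1, taking the integral from 0 to L.
∫|u|² dξ = A²·(L/2).
So A² = (L/2)^(−1).
Plugging in L = 1.22 yields A = 1.280.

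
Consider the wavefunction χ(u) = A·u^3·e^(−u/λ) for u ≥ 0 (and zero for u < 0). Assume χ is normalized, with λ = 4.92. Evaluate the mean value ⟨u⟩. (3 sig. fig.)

By definition ⟨u⟩ = ∫ u |χ(u)|² du.
Since the A² factors cancel between numerator and denominator, ⟨u⟩ = 7·λ/2.
With λ = 4.92, ⟨u⟩ = 17.22.

⟨u⟩ ≈ 17.2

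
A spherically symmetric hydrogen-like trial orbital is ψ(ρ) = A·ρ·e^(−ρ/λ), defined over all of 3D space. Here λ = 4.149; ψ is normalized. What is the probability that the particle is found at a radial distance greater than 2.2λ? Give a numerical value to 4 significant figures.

P ≈ 0.5512

P = ∫ |ψ|² 4πρ² dρ over ρ > 2.2λ.
Normalization gives A² = 1/(3·π·λ^5).
Substituting u = ρ/λ, A², 4π and the length scale all cancel in the ratio: P = ∫_{2.2}^{∞} u^4·e^(-2·u) du / ∫_{0}^{∞} u^4·e^(-2·u) du.
With ∫ u^4·e^(-2·u) du = -(u^4/2 + u^3 + 3·u^2/2 + 3·u/2 + 3/4)·e^(-2·u) + C, the region integral is ≈ 0.413388 and the full one is 3/4.
Taking the ratio yields P = 0.55118.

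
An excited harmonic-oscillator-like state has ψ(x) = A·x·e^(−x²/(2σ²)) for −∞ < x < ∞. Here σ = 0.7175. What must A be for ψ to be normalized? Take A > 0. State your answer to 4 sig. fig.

A ≈ 1.748

We need A² ∫|f|² dx = 1, taking the integral from −∞ to ∞.
Differentiating ∫e^(−αx²) dx = √(π/α) under α to get the higher moments, ∫|ψ|² dx = A²·(√(π)·σ^3/2).
Hence A² = 1/[√(π)·σ^3/2].
Substituting σ = 0.7175 gives A² = 3.0548, so A = 1.7478.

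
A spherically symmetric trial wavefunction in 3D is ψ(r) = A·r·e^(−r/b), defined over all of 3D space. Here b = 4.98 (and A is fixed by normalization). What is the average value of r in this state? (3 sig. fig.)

By definition ⟨r⟩ = ∫ r |ψ(r)|² 4πr² dr.
Since the A² factors cancel between numerator and denominator, ⟨r⟩ = 5·b/2.
With b = 4.98, ⟨r⟩ = 12.45.

⟨r⟩ ≈ 12.5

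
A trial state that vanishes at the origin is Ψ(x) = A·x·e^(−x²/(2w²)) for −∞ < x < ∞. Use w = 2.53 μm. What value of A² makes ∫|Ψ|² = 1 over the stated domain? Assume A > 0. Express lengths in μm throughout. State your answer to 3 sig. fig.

A^2 ≈ 0.0697 μm^(-3)

Normalization requires ∫|Ψ|² dx = 1, integrated from −∞ to ∞.
Using the Gaussian integral ∫_{−∞}^{∞} e^(−αx²) dx = √(π/α), with Ψ = A·x·e^(−x²/(2w²)), the integral evaluates to A²·[√(π)·w^3/2].
Substituting w = 2.53 gives A² = 0.06968, so A = 0.2640.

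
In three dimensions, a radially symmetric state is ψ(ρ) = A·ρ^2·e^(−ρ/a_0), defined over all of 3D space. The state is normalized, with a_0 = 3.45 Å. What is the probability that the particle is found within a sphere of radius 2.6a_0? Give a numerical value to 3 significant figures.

P ≈ 0.268

Integrate the radial probability density 4πρ²|ψ|² over ρ ≤ 2.6a_0.
A² is fixed by ∫₀^∞ 4πρ²|ψ|² dρ = 1, i.e. A² = (45·π·a_0^7/2)^(−1).
Let u = ρ/a_0; then A², 4π and the length scale all cancel, so P = ∫_{0}^{2.6} u^6·e^(-2·u) du ÷ ∫_{0}^{∞} u^6·e^(-2·u) du.
Using ∫ u^6·e^(-2·u) du = -(4·u^6 + 12·u^5 + 30·u^4 + 60·u^3 + 90·u^2 + 90·u + 45)·e^(-2·u)/8, the numerator is ≈ 1.5053 and the denominator is 45/8.
Taking the ratio yields P = 0.2676.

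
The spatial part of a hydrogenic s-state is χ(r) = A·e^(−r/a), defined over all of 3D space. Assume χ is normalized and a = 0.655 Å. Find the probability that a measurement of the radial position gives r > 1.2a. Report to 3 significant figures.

P ≈ 0.570

Integrate the radial probability density 4πr²|χ|² over r > 1.2a.
Normalization gives A² = 1/(π·a^3).
Substituting u = r/a, A², 4π and the length scale all cancel in the ratio: P = ∫_{1.2}^{∞} u^2·e^(-2·u) du / ∫_{0}^{∞} u^2·e^(-2·u) du.
An antiderivative of u^2·e^(-2·u) is -(2·u^2 + 2·u + 1)·e^(-2·u)/4; evaluating from 1.2 to ∞ gives 157·e^(-12/5)/100, while the full integral is 1/4.
The region integral divided by the full integral gives P = 0.5697.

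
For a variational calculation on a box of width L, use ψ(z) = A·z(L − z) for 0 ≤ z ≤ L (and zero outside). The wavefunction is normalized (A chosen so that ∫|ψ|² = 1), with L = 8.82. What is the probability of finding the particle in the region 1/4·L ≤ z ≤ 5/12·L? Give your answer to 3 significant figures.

P ≈ 0.243

P = ∫_{1/4·L}^{5/12·L} |ψ(z)|² dz.
With A² fixed by ∫|ψ|² = 1, i.e. A² = (L^5/30)^(−1), substitute and integrate.
Substituting u = z/L, A² and the length scale cancel in the ratio: P = ∫_{1/4}^{5/12} u^2·(1 - u)^2 du / ∫_{0}^{1} u^2·(1 - u)^2 du.
An antiderivative of u^2·(1 - u)^2 is u^3·(6·u^2 - 15·u + 10)/30; evaluating from 1/4 to 5/12 gives ≈ 0.0081035, while the full integral is 1/30.
Evaluating gives P = 0.2431.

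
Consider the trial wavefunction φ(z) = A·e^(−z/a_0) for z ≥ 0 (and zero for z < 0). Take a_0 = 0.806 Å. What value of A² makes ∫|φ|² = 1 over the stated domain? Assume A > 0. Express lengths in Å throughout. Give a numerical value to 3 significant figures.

The normalization condition is ∫|φ|² dz = 1 from 0 to ∞.
With ∫₀^∞ z^0 e^(−αz) dz = 0!/α^1, the integral (without the A² prefactor) comes out to a_0/2.
Setting this equal to 1 gives A² = 1/(a_0/2).
Plugging in a_0 = 0.806 yields A = 1.575.

A^2 ≈ 2.48 Å^(-1)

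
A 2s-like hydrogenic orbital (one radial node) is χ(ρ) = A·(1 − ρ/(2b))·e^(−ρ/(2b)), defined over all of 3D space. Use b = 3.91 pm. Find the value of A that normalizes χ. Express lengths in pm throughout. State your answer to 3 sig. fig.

Require ∫ |χ|² 4πρ² dρ = 1 over the whole domain.
In 3D with spherical symmetry the volume element is 4πρ² dρ.
∫|χ|² 4πρ² dρ = A²·(8·π·b^3).
Setting this equal to 1 gives A² = 1/(8·π·b^3).
With b = 3.91: A² = 0.0006656 and A = 0.02580.

A ≈ 0.0258 pm^(-3/2)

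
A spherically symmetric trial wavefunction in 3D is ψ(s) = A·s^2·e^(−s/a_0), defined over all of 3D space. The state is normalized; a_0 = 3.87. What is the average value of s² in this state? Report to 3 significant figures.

⟨s^2⟩ ≈ 210

⟨s²⟩ = ∫ s^2 |ψ|² 4πs² ds over the full domain.
Evaluating both integrals, ⟨s²⟩ = 14·a_0^2.
With a_0 = 3.87, ⟨s^2⟩ = 209.7.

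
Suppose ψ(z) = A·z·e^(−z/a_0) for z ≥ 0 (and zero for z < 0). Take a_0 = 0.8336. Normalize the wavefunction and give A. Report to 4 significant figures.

The normalization condition is ∫|ψ|² dz = 1 from 0 to ∞.
Recall ∫₀^∞ z^m e^(−z/β) dz = m!·β^(m+1), with ψ = A·z·e^(−z/a_0), the integral evaluates to A²·[a_0^3/4].
With a_0 = 0.8336: A² = 6.9054 and A = 2.6278.

A ≈ 2.628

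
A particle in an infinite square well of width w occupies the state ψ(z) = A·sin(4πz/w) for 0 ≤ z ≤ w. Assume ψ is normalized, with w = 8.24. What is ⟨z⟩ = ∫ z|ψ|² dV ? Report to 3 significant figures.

⟨z⟩ ≈ 4.12

⟨z⟩ = ∫ z |ψ|² dz over the full domain.
Evaluating both integrals, ⟨z⟩ = w/2.
With w = 8.24, ⟨z⟩ = 4.120.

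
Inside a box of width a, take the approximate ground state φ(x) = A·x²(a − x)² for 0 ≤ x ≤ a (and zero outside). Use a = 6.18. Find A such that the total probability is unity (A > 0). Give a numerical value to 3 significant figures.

We need A² ∫|f|² dx = 1, taking the integral from 0 to a.
∫|φ|² dx = A²·(a^9/630).
Hence A² = 1/[a^9/630].
With a = 6.18: A² = 0.00004791 and A = 0.006922.

A ≈ 0.00692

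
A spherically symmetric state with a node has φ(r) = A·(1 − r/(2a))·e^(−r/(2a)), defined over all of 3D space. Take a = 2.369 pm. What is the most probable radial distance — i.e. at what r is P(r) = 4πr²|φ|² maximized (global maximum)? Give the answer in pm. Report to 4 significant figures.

Set d/dr [P(r) = 4πr²|φ|²] = 0 and solve for r > 0.
This gives r = a·(√(5) + 3).
With a = 2.369, the most probable radial distance is 12.404 pm.

r ≈ 12.40 pm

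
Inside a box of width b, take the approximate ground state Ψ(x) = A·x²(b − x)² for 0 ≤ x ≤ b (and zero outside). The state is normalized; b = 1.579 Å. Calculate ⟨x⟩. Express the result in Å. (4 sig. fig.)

The expectation value is the |Ψ|²-weighted average of x: ∫ x|Ψ|² dx.
Evaluating both integrals, ⟨x⟩ = b/2.
With b = 1.579, ⟨x⟩ = 0.78950.

⟨x⟩ ≈ 0.7895 Å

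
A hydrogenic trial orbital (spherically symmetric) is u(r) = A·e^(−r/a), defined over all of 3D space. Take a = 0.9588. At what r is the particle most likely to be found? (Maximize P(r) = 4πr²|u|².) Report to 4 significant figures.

r ≈ 0.9588

Set d/dr [P(r) = 4πr²|u|²] = 0 and solve for r > 0.
This gives r = a.
With a = 0.9588, the most probable radial distance is 0.95880.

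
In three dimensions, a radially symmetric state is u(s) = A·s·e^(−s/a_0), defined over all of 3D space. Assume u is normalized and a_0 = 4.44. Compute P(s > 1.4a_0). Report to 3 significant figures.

P ≈ 0.848

Integrate the radial probability density 4πs²|u|² over s > 1.4a_0.
The full normalization integral is A²·[3·π·a_0^5] = 1, fixing A².
Let t = s/a_0; then A², 4π and the length scale all cancel, so P = ∫_{1.4}^{∞} t^4·e^(-2·t) dt ÷ ∫_{0}^{∞} t^4·e^(-2·t) dt.
Using ∫ t^4·e^(-2·t) dt = -(t^4/2 + t^3 + 3·t^2/2 + 3·t/2 + 3/4)·e^(-2·t), the numerator is ≈ 0.63576 and the denominator is 3/4.
The region integral divided by the full integral gives P = 0.8477.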